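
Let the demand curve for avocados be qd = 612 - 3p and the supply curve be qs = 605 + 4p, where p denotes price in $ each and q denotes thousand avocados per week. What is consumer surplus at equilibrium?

The market clears where 612 - 3p = 605 + 4p. Rearranging, 7p = 7, hence p* = 1.
Then q* = 612 - 3(1) = 609.
Demand choke price (qd = 0): p = 612/3 = 204. Consumer surplus = ½ × (204 - 1) × 609 = 61813.5.

Consumer surplus = 61813.5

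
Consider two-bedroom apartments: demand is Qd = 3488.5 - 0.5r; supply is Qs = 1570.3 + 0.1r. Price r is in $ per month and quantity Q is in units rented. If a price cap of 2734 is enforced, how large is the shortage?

Shortage = 277.8

With r fixed at 2734, quantity demanded is 2121.5 and quantity supplied is 1843.7.
Shortage = Qd - Qs = 2121.5 - 1843.7 = 277.8.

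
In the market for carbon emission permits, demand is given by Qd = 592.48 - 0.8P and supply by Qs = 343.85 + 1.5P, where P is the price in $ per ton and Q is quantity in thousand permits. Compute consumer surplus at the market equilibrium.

At equilibrium Qd = Qs, so 592.48 - 0.8P = 343.85 + 1.5P; collecting terms, 248.63 = 2.3P and P* = 108.1.
Plugging P* into demand: Q* = 592.48 - 0.8(108.1) = 506.
Demand choke price (Qd = 0): P = 592.48/0.8 = 740.6. Consumer surplus = ½ × (740.6 - 108.1) × 506 = 160022.5.

Consumer surplus = 160022.5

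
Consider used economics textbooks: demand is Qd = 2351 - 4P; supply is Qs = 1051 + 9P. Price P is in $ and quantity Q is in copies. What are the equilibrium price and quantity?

Set Qd = Qs: 2351 - 4P = 1051 + 9P, so 1300 = 13P and P* = 100.
Substitute back: Q* = 2351 - 4(100) = 1951.

P* = 100, Q* = 1951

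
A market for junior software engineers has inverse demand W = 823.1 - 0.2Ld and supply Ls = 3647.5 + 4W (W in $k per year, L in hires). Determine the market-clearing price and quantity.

W* = 52, L* = 3855.5

Rewriting in direct form: Ld = 4115.5 - 5W.
Set Ld = Ls: 4115.5 - 5W = 3647.5 + 4W, so 468 = 9W and W* = 52.
Then L* = 4115.5 - 5(52) = 3855.5.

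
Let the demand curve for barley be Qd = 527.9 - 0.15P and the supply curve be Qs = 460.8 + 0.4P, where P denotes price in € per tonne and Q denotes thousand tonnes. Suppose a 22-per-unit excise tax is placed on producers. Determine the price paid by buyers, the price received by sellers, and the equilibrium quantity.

P_b = 138, P_s = 116, Q = 507.2

Producers keep P_s = P_b - 22 per unit, so supply in terms of the buyer price is Qs = 452 + 0.4P_b.
Market clearing requires 527.9 - 0.15P_b = 452 + 0.4P_b; hence 75.9 = 0.55P_b and P_b = 138.
So P_s = 116 and the quantity traded is Q = 527.9 - 0.15(138) = 507.2.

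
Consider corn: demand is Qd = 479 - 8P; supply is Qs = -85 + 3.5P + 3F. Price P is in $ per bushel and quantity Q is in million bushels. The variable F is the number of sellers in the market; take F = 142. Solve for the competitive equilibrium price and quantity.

With F = 142, supply is Qs = 341 + 3.5P.
Set Qd = Qs: 479 - 8P = 341 + 3.5P, so 138 = 11.5P and P* = 12.
Substitute back: Q* = 479 - 8(12) = 383.

P* = 12, Q* = 383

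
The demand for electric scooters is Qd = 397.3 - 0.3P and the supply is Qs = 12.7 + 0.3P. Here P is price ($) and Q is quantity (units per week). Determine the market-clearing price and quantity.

P* = 641, Q* = 205

At equilibrium Qd = Qs, so 397.3 - 0.3P = 12.7 + 0.3P; collecting terms, 384.6 = 0.6P and P* = 641.
Plugging P* into demand: Q* = 397.3 - 0.3(641) = 205.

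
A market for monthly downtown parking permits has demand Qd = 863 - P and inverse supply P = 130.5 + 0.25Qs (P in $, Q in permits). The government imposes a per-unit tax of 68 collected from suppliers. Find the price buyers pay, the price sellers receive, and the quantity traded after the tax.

P_b = 331.4, P_s = 263.4, Q = 531.6

In direct form, Qs = -522 + 4P.
The tax drives a wedge P_b - P_s = 68. Substituting P_s = P_b - 68 into supply: Qs = -794 + 4P_b.
Set Qd = Qs: 863 - P_b = -794 + 4P_b, so 1657 = 5P_b and P_b = 331.4.
So P_s = 263.4 and the quantity traded is Q = 863 - 331.4 = 531.6.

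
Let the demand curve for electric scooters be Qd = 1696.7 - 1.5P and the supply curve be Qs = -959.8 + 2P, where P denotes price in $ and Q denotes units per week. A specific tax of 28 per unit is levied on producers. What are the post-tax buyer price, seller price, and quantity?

P_b = 775, P_s = 747, Q = 534.2

With a tax of 28 on producers, they supply based on the net price P_s = P_b - 28, so Qs = -1015.8 + 2P_b.
Equate demand and the shifted supply: 1696.7 - 1.5P_b = -1015.8 + 2P_b, giving 3.5P_b = 2712.5, so P_b = 775.
Then P_s = 775 - 28 = 747 and Q = 1696.7 - 1.5(775) = 534.2.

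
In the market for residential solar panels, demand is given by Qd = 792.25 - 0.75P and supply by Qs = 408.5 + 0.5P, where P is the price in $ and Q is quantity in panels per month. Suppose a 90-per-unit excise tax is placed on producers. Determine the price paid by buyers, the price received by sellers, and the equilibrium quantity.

P_b = 343, P_s = 253, Q = 535

Producers keep P_s = P_b - 90 per unit, so supply in terms of the buyer price is Qs = 363.5 + 0.5P_b.
Set Qd = Qs: 792.25 - 0.75P_b = 363.5 + 0.5P_b, so 428.75 = 1.25P_b and P_b = 343.
So P_s = 253 and the quantity traded is Q = 792.25 - 0.75(343) = 535.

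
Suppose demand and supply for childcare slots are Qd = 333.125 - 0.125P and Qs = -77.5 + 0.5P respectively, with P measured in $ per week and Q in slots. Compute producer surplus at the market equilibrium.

Producer surplus = 63001

Equating demand and supply, 333.125 - 0.125P = -77.5 + 0.5P gives 0.625P = 410.625, so P* = 657.
Plugging P* into demand: Q* = 333.125 - 0.125(657) = 251.
Supply choke price (Qs = 0): P = 155. Producer surplus = ½ × (657 - 155) × 251 = 63001.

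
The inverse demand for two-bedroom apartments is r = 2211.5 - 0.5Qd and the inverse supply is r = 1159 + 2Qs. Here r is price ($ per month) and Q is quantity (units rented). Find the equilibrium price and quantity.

In direct form, Qd = 4423 - 2r and Qs = -579.5 + 0.5r.
At equilibrium Qd = Qs, so 4423 - 2r = -579.5 + 0.5r; collecting terms, 5002.5 = 2.5r and r* = 2001.
Then Q* = 4423 - 2(2001) = 421.

r* = 2001, Q* = 421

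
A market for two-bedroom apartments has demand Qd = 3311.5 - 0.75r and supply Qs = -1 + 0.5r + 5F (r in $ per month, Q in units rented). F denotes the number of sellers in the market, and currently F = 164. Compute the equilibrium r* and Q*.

With F = 164, supply is Qs = 819 + 0.5r.
Equating demand and supply, 3311.5 - 0.75r = 819 + 0.5r gives 1.25r = 2492.5, so r* = 1994.
Substitute back: Q* = 3311.5 - 0.75(1994) = 1816.

r* = 1994, Q* = 1816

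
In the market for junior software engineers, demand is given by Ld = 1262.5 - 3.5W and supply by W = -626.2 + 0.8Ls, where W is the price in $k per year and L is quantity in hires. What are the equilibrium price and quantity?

In direct form, Ls = 782.75 + 1.25W.
The market clears where 1262.5 - 3.5W = 782.75 + 1.25W. Rearranging, 4.75W = 479.75, hence W* = 101.
Then L* = 1262.5 - 3.5(101) = 909.

W* = 101, L* = 909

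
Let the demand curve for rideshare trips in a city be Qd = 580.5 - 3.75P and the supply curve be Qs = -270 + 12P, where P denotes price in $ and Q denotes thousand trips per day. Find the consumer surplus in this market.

The market clears where 580.5 - 3.75P = -270 + 12P. Rearranging, 15.75P = 850.5, hence P* = 54.
Then Q* = 580.5 - 3.75(54) = 378.
Demand choke price (Qd = 0): P = 580.5/3.75 = 154.8. Consumer surplus = ½ × (154.8 - 54) × 378 = 19051.2.

Consumer surplus = 19051.2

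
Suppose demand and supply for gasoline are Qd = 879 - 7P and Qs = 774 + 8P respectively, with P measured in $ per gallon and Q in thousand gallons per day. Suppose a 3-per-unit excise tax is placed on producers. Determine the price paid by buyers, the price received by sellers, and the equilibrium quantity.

With a tax of 3 on producers, they supply based on the net price P_s = P_b - 3, so Qs = 750 + 8P_b.
Set Qd = Qs: 879 - 7P_b = 750 + 8P_b, so 129 = 15P_b and P_b = 8.6.
So P_s = 5.6 and the quantity traded is Q = 879 - 7(8.6) = 818.8.

P_b = 8.6, P_s = 5.6, Q = 818.8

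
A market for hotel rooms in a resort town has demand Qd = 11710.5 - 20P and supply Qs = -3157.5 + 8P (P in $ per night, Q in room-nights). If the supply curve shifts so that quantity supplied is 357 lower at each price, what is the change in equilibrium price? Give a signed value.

Equating demand and supply, 11710.5 - 20P = -3157.5 + 8P gives 28P = 14868, so P* = 531.
Plugging P* into demand: Q* = 11710.5 - 20(531) = 1090.5.
After the shift, supply is Qs = -3514.5 + 8P.
The new intersection has 15225 = 28P, i.e. P = 543.75, Q = 835.5.
ΔP = 543.75 - 531 = 12.75.

ΔP = 12.75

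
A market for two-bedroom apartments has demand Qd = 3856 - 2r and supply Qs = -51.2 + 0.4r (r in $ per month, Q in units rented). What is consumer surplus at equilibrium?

Consumer surplus = 90000

Set Qd = Qs: 3856 - 2r = -51.2 + 0.4r, so 3907.2 = 2.4r and r* = 1628.
Plugging r* into demand: Q* = 3856 - 2(1628) = 600.
Demand choke price (Qd = 0): r = 3856/2 = 1928. Consumer surplus = ½ × (1928 - 1628) × 600 = 90000.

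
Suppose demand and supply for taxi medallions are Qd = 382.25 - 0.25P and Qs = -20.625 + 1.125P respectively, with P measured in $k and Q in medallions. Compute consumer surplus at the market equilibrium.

Consumer surplus = 190962

Set Qd = Qs: 382.25 - 0.25P = -20.625 + 1.125P, so 402.875 = 1.375P and P* = 293.
From the demand curve, Q* = 382.25 - 0.25(293) = 309.
Demand choke price (Qd = 0): P = 382.25/0.25 = 1529. Consumer surplus = ½ × (1529 - 293) × 309 = 190962.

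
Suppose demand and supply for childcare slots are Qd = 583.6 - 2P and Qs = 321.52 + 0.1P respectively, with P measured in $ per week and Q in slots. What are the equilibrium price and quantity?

P* = 124.8, Q* = 334

At equilibrium Qd = Qs, so 583.6 - 2P = 321.52 + 0.1P; collecting terms, 262.08 = 2.1P and P* = 124.8.
Substitute back: Q* = 583.6 - 2(124.8) = 334.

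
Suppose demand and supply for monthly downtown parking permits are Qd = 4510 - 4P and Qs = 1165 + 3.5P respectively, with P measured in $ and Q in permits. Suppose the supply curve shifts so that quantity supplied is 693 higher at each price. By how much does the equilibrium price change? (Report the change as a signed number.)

The market clears where 4510 - 4P = 1165 + 3.5P. Rearranging, 7.5P = 3345, hence P* = 446.
From the demand curve, Q* = 4510 - 4(446) = 2726.
After the shift, supply is Qs = 1858 + 3.5P.
Re-solving, 7.5P = 2652 gives P = 353.6 and Q = 3095.6.
ΔP = 353.6 - 446 = -92.4.

ΔP = -92.4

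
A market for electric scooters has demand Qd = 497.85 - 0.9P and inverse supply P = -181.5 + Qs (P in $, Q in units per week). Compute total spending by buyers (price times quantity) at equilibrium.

Inverting to quantity form: Qs = 181.5 + P.
At equilibrium Qd = Qs, so 497.85 - 0.9P = 181.5 + P; collecting terms, 316.35 = 1.9P and P* = 166.5.
Plugging P* into demand: Q* = 497.85 - 0.9(166.5) = 348.
Total spending by buyers = P* × Q* = 166.5 × 348 = 57942.

Total spending by buyers = 57942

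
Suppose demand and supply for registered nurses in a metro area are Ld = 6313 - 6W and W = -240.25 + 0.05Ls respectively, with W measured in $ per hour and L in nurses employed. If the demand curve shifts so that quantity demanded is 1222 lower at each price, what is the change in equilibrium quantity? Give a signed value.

ΔL = -940

Solving each curve for L: Ls = 4805 + 20W.
Equating demand and supply, 6313 - 6W = 4805 + 20W gives 26W = 1508, so W* = 58.
Then L* = 6313 - 6(58) = 5965.
After the shift, demand is Ld = 5091 - 6W.
New equilibrium: 286 = 26W, so W = 11 and L = 5025.
ΔL = 5025 - 5965 = -940.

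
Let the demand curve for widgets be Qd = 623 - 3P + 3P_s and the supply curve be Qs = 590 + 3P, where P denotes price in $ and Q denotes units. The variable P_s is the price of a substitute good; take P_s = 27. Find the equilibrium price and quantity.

With P_s = 27, demand is Qd = 704 - 3P.
The market clears where 704 - 3P = 590 + 3P. Rearranging, 6P = 114, hence P* = 19.
From the demand curve, Q* = 704 - 3(19) = 647.

P* = 19, Q* = 647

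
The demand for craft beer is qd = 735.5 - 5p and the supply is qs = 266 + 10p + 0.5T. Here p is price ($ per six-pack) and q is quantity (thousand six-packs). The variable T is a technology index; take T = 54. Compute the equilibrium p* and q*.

With T = 54, supply is qs = 293 + 10p.
Set qd = qs: 735.5 - 5p = 293 + 10p, so 442.5 = 15p and p* = 29.5.
Then q* = 735.5 - 5(29.5) = 588.

p* = 29.5, q* = 588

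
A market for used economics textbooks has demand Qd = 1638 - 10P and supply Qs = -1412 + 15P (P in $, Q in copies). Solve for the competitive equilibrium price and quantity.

The market clears where 1638 - 10P = -1412 + 15P. Rearranging, 25P = 3050, hence P* = 122.
Plugging P* into demand: Q* = 1638 - 10(122) = 418.

P* = 122, Q* = 418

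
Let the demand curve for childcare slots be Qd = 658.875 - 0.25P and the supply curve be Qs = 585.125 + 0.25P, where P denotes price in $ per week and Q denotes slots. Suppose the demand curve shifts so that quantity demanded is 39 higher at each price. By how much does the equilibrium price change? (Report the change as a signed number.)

Equating demand and supply, 658.875 - 0.25P = 585.125 + 0.25P gives 0.5P = 73.75, so P* = 147.5.
From the demand curve, Q* = 658.875 - 0.25(147.5) = 622.
After the shift, demand is Qd = 697.875 - 0.25P.
The new intersection has 112.75 = 0.5P, i.e. P = 225.5, Q = 641.5.
ΔP = 225.5 - 147.5 = 78.

ΔP = 78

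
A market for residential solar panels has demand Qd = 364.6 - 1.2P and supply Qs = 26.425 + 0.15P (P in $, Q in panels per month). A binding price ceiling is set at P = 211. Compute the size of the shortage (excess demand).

Shortage = 53.325

Evaluating both curves at the ceiling price 211 gives Qd = 111.4, Qs = 58.075.
Shortage = Qd - Qs = 111.4 - 58.075 = 53.325.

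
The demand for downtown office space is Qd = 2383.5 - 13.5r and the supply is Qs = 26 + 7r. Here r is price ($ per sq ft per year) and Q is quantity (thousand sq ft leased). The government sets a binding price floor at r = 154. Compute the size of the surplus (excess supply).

Surplus = 799.5

At r = 154: Qd = 304.5 and Qs = 1104.
Surplus = Qs - Qd = 1104 - 304.5 = 799.5.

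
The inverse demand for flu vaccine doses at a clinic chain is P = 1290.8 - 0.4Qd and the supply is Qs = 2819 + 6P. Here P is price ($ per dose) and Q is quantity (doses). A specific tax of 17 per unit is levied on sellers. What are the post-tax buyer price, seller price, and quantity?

P_b = 60, P_s = 43, Q = 3077

In direct form, Qd = 3227 - 2.5P.
With a tax of 17 on sellers, they supply based on the net price P_s = P_b - 17, so Qs = 2717 + 6P_b.
Equate demand and the shifted supply: 3227 - 2.5P_b = 2717 + 6P_b, giving 8.5P_b = 510, so P_b = 60.
Then P_s = 60 - 17 = 43 and Q = 3227 - 2.5(60) = 3077.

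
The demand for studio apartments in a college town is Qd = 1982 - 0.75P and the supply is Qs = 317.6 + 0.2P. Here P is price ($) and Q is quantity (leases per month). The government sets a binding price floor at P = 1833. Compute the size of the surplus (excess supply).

Surplus = 76.95

At P = 1833: Qd = 607.25 and Qs = 684.2.
Surplus = Qs - Qd = 684.2 - 607.25 = 76.95.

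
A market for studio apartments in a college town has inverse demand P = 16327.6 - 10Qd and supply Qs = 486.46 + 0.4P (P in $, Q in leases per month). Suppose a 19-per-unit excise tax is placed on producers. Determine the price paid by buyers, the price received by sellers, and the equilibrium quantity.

Solving each curve for Q: Qd = 1632.76 - 0.1P.
The tax drives a wedge P_b - P_s = 19. Substituting P_s = P_b - 19 into supply: Qs = 478.86 + 0.4P_b.
Equate demand and the shifted supply: 1632.76 - 0.1P_b = 478.86 + 0.4P_b, giving 0.5P_b = 1153.9, so P_b = 2307.8.
Then P_s = 2307.8 - 19 = 2288.8 and Q = 1632.76 - 0.1(2307.8) = 1401.98.

P_b = 2307.8, P_s = 2288.8, Q = 1401.98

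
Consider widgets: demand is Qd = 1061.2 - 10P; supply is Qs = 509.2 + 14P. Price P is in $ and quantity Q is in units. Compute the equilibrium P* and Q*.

P* = 23, Q* = 831.2

Set Qd = Qs: 1061.2 - 10P = 509.2 + 14P, so 552 = 24P and P* = 23.
Plugging P* into demand: Q* = 1061.2 - 10(23) = 831.2.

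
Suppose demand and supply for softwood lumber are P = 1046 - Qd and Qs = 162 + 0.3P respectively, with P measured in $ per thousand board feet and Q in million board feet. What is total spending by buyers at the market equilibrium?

Rewriting in direct form: Qd = 1046 - P.
Equating demand and supply, 1046 - P = 162 + 0.3P gives 1.3P = 884, so P* = 680.
From the demand curve, Q* = 1046 - 680 = 366.
Total spending by buyers = P* × Q* = 680 × 366 = 248880.

Total spending by buyers = 248880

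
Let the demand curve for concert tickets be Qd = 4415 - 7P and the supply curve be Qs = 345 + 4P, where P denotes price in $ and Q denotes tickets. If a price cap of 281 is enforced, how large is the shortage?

Shortage = 979

At P = 281: Qd = 2448 and Qs = 1469.
Shortage = Qd - Qs = 2448 - 1469 = 979.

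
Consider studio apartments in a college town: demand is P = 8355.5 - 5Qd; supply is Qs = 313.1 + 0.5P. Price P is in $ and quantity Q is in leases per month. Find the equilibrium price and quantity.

P* = 1940, Q* = 1283.1

Rewriting in direct form: Qd = 1671.1 - 0.2P.
Equating demand and supply, 1671.1 - 0.2P = 313.1 + 0.5P gives 0.7P = 1358, so P* = 1940.
Plugging P* into demand: Q* = 1671.1 - 0.2(1940) = 1283.1.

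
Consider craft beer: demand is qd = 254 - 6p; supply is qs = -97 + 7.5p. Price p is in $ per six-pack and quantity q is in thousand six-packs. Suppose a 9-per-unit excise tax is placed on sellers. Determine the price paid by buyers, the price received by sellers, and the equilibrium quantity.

Sellers keep p_s = p_b - 9 per unit, so supply in terms of the buyer price is qs = -164.5 + 7.5p_b.
Equate demand and the shifted supply: 254 - 6p_b = -164.5 + 7.5p_b, giving 13.5p_b = 418.5, so p_b = 31.
Then p_s = 31 - 9 = 22 and q = 254 - 6(31) = 68.

p_b = 31, p_s = 22, q = 68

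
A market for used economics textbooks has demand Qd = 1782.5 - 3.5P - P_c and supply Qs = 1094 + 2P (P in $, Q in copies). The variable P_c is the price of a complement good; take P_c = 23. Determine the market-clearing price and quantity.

With P_c = 23, demand is Qd = 1759.5 - 3.5P.
Equating demand and supply, 1759.5 - 3.5P = 1094 + 2P gives 5.5P = 665.5, so P* = 121.
Then Q* = 1759.5 - 3.5(121) = 1336.

P* = 121, Q* = 1336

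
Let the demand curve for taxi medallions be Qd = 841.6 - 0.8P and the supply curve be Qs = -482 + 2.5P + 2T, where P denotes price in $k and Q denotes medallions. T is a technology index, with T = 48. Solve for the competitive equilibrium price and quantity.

With T = 48, supply is Qs = -386 + 2.5P.
The market clears where 841.6 - 0.8P = -386 + 2.5P. Rearranging, 3.3P = 1227.6, hence P* = 372.
Then Q* = 841.6 - 0.8(372) = 544.

P* = 372, Q* = 544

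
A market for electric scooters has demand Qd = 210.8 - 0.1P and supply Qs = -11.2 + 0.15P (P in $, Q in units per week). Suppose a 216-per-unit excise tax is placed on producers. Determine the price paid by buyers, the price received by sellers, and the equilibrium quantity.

Producers keep P_s = P_b - 216 per unit, so supply in terms of the buyer price is Qs = -43.6 + 0.15P_b.
Market clearing requires 210.8 - 0.1P_b = -43.6 + 0.15P_b; hence 254.4 = 0.25P_b and P_b = 1017.6.
So P_s = 801.6 and the quantity traded is Q = 210.8 - 0.1(1017.6) = 109.04.

P_b = 1017.6, P_s = 801.6, Q = 109.04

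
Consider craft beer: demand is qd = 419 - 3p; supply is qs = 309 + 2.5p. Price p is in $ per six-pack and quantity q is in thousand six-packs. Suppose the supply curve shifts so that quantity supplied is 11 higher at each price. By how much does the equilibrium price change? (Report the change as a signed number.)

Δp = -2

Set qd = qs: 419 - 3p = 309 + 2.5p, so 110 = 5.5p and p* = 20.
From the demand curve, q* = 419 - 3(20) = 359.
After the shift, supply is qs = 320 + 2.5p.
The new intersection has 99 = 5.5p, i.e. p = 18, q = 365.
Δp = 18 - 20 = -2.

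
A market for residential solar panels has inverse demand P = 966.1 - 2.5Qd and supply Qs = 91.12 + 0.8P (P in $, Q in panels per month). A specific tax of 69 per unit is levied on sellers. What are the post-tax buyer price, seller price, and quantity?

P_b = 292.1, P_s = 223.1, Q = 269.6

Inverting to quantity form: Qd = 386.44 - 0.4P.
With a tax of 69 on sellers, they supply based on the net price P_s = P_b - 69, so Qs = 35.92 + 0.8P_b.
Market clearing requires 386.44 - 0.4P_b = 35.92 + 0.8P_b; hence 350.52 = 1.2P_b and P_b = 292.1.
So P_s = 223.1 and the quantity traded is Q = 386.44 - 0.4(292.1) = 269.6.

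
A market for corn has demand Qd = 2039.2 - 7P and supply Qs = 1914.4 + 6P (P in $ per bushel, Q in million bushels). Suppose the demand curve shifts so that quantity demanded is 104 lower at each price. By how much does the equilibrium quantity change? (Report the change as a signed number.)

ΔQ = -48

At equilibrium Qd = Qs, so 2039.2 - 7P = 1914.4 + 6P; collecting terms, 124.8 = 13P and P* = 9.6.
From the demand curve, Q* = 2039.2 - 7(9.6) = 1972.
After the shift, demand is Qd = 1935.2 - 7P.
Re-solving, 13P = 20.8 gives P = 1.6 and Q = 1924.
ΔQ = 1924 - 1972 = -48.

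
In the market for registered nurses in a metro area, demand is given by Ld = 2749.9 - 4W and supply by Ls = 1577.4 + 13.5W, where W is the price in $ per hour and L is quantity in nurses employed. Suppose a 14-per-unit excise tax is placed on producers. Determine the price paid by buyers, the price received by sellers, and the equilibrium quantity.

Producers keep W_s = W_b - 14 per unit, so supply in terms of the buyer price is Ls = 1388.4 + 13.5W_b.
Set Ld = Ls: 2749.9 - 4W_b = 1388.4 + 13.5W_b, so 1361.5 = 17.5W_b and W_b = 77.8.
Then W_s = 77.8 - 14 = 63.8 and L = 2749.9 - 4(77.8) = 2438.7.

W_b = 77.8, W_s = 63.8, L = 2438.7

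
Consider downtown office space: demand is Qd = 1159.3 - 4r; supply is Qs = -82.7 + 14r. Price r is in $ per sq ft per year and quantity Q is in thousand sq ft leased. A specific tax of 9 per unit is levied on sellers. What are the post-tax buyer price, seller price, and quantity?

r_b = 76, r_s = 67, Q = 855.3

The tax drives a wedge r_b - r_s = 9. Substituting r_s = r_b - 9 into supply: Qs = -208.7 + 14r_b.
Set Qd = Qs: 1159.3 - 4r_b = -208.7 + 14r_b, so 1368 = 18r_b and r_b = 76.
So r_s = 67 and the quantity traded is Q = 1159.3 - 4(76) = 855.3.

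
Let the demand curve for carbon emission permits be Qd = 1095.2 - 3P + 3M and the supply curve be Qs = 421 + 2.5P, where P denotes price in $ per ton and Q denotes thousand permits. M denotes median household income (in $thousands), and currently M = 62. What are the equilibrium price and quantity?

With M = 62, demand is Qd = 1281.2 - 3P.
At equilibrium Qd = Qs, so 1281.2 - 3P = 421 + 2.5P; collecting terms, 860.2 = 5.5P and P* = 156.4.
Substitute back: Q* = 1281.2 - 3(156.4) = 812.

P* = 156.4, Q* = 812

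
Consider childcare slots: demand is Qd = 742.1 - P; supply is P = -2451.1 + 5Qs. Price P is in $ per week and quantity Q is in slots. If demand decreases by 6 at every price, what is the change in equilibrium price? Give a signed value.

ΔP = -5

Rewriting in direct form: Qs = 490.22 + 0.2P.
The market clears where 742.1 - P = 490.22 + 0.2P. Rearranging, 1.2P = 251.88, hence P* = 209.9.
From the demand curve, Q* = 742.1 - 209.9 = 532.2.
After the shift, demand is Qd = 736.1 - P.
New equilibrium: 245.88 = 1.2P, so P = 204.9 and Q = 531.2.
ΔP = 204.9 - 209.9 = -5.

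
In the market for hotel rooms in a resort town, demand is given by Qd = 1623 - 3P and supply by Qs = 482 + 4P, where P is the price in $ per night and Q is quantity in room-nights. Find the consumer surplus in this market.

Consumer surplus = 214326

Equating demand and supply, 1623 - 3P = 482 + 4P gives 7P = 1141, so P* = 163.
From the demand curve, Q* = 1623 - 3(163) = 1134.
Demand choke price (Qd = 0): P = 1623/3 = 541. Consumer surplus = ½ × (541 - 163) × 1134 = 214326.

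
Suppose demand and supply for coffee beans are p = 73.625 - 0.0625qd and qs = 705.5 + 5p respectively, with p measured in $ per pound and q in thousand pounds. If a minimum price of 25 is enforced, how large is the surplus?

Rewriting in direct form: qd = 1178 - 16p.
With p fixed at 25, quantity demanded is 778 and quantity supplied is 830.5.
Surplus = qs - qd = 830.5 - 778 = 52.5.

Surplus = 52.5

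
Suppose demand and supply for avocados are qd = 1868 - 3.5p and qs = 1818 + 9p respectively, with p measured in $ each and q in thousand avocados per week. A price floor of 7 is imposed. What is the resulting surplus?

Surplus = 37.5

Evaluating both curves at the floor price 7 gives qd = 1843.5, qs = 1881.
Surplus = qs - qd = 1881 - 1843.5 = 37.5.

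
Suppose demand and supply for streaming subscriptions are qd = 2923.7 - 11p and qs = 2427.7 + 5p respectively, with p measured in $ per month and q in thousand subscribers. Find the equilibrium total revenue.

At equilibrium qd = qs, so 2923.7 - 11p = 2427.7 + 5p; collecting terms, 496 = 16p and p* = 31.
Plugging p* into demand: q* = 2923.7 - 11(31) = 2582.7.
Total revenue = p* × q* = 31 × 2582.7 = 80063.7.

Total revenue = 80063.7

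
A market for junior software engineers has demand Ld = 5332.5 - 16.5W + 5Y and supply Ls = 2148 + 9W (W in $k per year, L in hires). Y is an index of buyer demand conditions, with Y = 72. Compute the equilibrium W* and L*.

W* = 139, L* = 3399

With Y = 72, demand is Ld = 5692.5 - 16.5W.
At equilibrium Ld = Ls, so 5692.5 - 16.5W = 2148 + 9W; collecting terms, 3544.5 = 25.5W and W* = 139.
From the demand curve, L* = 5692.5 - 16.5(139) = 3399.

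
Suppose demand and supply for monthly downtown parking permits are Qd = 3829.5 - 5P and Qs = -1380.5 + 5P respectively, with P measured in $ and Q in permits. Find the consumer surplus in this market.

Consumer surplus = 149940.025

Set Qd = Qs: 3829.5 - 5P = -1380.5 + 5P, so 5210 = 10P and P* = 521.
Then Q* = 3829.5 - 5(521) = 1224.5.
Demand choke price (Qd = 0): P = 3829.5/5 = 765.9. Consumer surplus = ½ × (765.9 - 521) × 1224.5 = 149940.025.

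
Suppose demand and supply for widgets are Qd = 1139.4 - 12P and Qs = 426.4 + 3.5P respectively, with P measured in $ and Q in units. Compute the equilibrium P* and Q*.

P* = 46, Q* = 587.4

At equilibrium Qd = Qs, so 1139.4 - 12P = 426.4 + 3.5P; collecting terms, 713 = 15.5P and P* = 46.
Then Q* = 1139.4 - 12(46) = 587.4.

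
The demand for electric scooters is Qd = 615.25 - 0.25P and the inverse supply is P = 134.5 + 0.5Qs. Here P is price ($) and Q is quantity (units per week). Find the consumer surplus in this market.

Consumer surplus = 534578

Rewriting in direct form: Qs = -269 + 2P.
The market clears where 615.25 - 0.25P = -269 + 2P. Rearranging, 2.25P = 884.25, hence P* = 393.
Plugging P* into demand: Q* = 615.25 - 0.25(393) = 517.
Demand choke price (Qd = 0): P = 615.25/0.25 = 2461. Consumer surplus = ½ × (2461 - 393) × 517 = 534578.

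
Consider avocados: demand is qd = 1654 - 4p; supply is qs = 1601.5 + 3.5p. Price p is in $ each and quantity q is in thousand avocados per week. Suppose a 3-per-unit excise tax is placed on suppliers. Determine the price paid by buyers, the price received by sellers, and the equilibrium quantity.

p_b = 8.4, p_s = 5.4, q = 1620.4

With a tax of 3 on suppliers, they supply based on the net price p_s = p_b - 3, so qs = 1591 + 3.5p_b.
Equate demand and the shifted supply: 1654 - 4p_b = 1591 + 3.5p_b, giving 7.5p_b = 63, so p_b = 8.4.
So p_s = 5.4 and the quantity traded is q = 1654 - 4(8.4) = 1620.4.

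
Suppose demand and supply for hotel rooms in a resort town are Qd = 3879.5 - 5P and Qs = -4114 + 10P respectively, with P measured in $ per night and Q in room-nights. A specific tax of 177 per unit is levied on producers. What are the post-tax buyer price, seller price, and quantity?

The tax drives a wedge P_b - P_s = 177. Substituting P_s = P_b - 177 into supply: Qs = -5884 + 10P_b.
Equate demand and the shifted supply: 3879.5 - 5P_b = -5884 + 10P_b, giving 15P_b = 9763.5, so P_b = 650.9.
So P_s = 473.9 and the quantity traded is Q = 3879.5 - 5(650.9) = 625.

P_b = 650.9, P_s = 473.9, Q = 625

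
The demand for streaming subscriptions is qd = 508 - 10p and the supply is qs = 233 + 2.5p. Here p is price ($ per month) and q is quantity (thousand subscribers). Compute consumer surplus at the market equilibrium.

Consumer surplus = 4147.2

Equating demand and supply, 508 - 10p = 233 + 2.5p gives 12.5p = 275, so p* = 22.
From the demand curve, q* = 508 - 10(22) = 288.
Demand choke price (qd = 0): p = 508/10 = 50.8. Consumer surplus = ½ × (50.8 - 22) × 288 = 4147.2.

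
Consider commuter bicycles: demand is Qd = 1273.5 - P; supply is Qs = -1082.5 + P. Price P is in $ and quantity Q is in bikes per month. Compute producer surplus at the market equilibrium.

Producer surplus = 4560.125

Set Qd = Qs: 1273.5 - P = -1082.5 + P, so 2356 = 2P and P* = 1178.
Then Q* = 1273.5 - 1178 = 95.5.
Supply choke price (Qs = 0): P = 1082.5. Producer surplus = ½ × (1178 - 1082.5) × 95.5 = 4560.125.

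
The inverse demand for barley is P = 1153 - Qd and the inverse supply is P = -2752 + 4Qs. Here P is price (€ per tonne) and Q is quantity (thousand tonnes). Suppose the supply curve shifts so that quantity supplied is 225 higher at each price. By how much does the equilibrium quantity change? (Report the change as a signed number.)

ΔQ = 180

In direct form, Qd = 1153 - P and Qs = 688 + 0.25P.
At equilibrium Qd = Qs, so 1153 - P = 688 + 0.25P; collecting terms, 465 = 1.25P and P* = 372.
From the demand curve, Q* = 1153 - 372 = 781.
After the shift, supply is Qs = 913 + 0.25P.
Re-solving, 1.25P = 240 gives P = 192 and Q = 961.
ΔQ = 961 - 781 = 180.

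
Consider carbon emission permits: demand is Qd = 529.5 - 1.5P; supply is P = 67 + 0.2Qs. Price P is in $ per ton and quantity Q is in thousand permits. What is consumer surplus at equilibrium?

Rewriting in direct form: Qs = -335 + 5P.
The market clears where 529.5 - 1.5P = -335 + 5P. Rearranging, 6.5P = 864.5, hence P* = 133.
From the demand curve, Q* = 529.5 - 1.5(133) = 330.
Demand choke price (Qd = 0): P = 529.5/1.5 = 353. Consumer surplus = ½ × (353 - 133) × 330 = 36300.

Consumer surplus = 36300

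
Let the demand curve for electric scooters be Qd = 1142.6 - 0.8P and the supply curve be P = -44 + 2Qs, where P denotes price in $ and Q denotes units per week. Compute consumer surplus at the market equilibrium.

Rewriting in direct form: Qs = 22 + 0.5P.
The market clears where 1142.6 - 0.8P = 22 + 0.5P. Rearranging, 1.3P = 1120.6, hence P* = 862.
Substitute back: Q* = 1142.6 - 0.8(862) = 453.
Demand choke price (Qd = 0): P = 1142.6/0.8 = 1428.25. Consumer surplus = ½ × (1428.25 - 862) × 453 = 128255.625.

Consumer surplus = 128255.625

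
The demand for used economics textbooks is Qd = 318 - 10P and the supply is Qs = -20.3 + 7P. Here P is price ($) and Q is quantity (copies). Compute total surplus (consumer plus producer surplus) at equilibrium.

Total surplus = 1719.55

The market clears where 318 - 10P = -20.3 + 7P. Rearranging, 17P = 338.3, hence P* = 19.9.
Plugging P* into demand: Q* = 318 - 10(19.9) = 119.
Demand choke price = 31.8; supply choke price = 2.9. CS = ½(31.8 - 19.9)(119) = 708.05; PS = ½(19.9 - 2.9)(119) = 1011.5. Total surplus = 1719.55.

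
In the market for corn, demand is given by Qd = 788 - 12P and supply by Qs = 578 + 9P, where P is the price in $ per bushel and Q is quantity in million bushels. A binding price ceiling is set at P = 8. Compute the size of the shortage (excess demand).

Evaluating both curves at the ceiling price 8 gives Qd = 692, Qs = 650.
Shortage = Qd - Qs = 692 - 650 = 42.

Shortage = 42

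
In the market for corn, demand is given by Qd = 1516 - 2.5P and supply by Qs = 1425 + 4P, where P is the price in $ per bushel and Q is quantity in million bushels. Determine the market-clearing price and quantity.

The market clears where 1516 - 2.5P = 1425 + 4P. Rearranging, 6.5P = 91, hence P* = 14.
Substitute back: Q* = 1516 - 2.5(14) = 1481.

P* = 14, Q* = 1481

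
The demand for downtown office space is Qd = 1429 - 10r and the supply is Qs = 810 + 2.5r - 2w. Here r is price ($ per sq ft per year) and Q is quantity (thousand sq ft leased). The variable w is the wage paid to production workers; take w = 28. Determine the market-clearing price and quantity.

r* = 54, Q* = 889

With w = 28, supply is Qs = 754 + 2.5r.
At equilibrium Qd = Qs, so 1429 - 10r = 754 + 2.5r; collecting terms, 675 = 12.5r and r* = 54.
Substitute back: Q* = 1429 - 10(54) = 889.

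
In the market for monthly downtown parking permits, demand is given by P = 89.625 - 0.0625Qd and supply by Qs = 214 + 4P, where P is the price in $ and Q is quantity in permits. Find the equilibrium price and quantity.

P* = 61, Q* = 458

Rewriting in direct form: Qd = 1434 - 16P.
The market clears where 1434 - 16P = 214 + 4P. Rearranging, 20P = 1220, hence P* = 61.
Then Q* = 1434 - 16(61) = 458.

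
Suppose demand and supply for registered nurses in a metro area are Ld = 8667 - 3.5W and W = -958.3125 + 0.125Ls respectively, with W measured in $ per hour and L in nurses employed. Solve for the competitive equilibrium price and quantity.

W* = 87, L* = 8362.5

Rewriting in direct form: Ls = 7666.5 + 8W.
The market clears where 8667 - 3.5W = 7666.5 + 8W. Rearranging, 11.5W = 1000.5, hence W* = 87.
Then L* = 8667 - 3.5(87) = 8362.5.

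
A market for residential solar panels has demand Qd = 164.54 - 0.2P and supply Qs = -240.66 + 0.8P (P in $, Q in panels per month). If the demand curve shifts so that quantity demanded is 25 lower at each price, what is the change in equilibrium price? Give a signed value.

ΔP = -25

Set Qd = Qs: 164.54 - 0.2P = -240.66 + 0.8P, so 405.2 = P and P* = 405.2.
Then Q* = 164.54 - 0.2(405.2) = 83.5.
After the shift, demand is Qd = 139.54 - 0.2P.
The new intersection has 380.2 = P, i.e. P = 380.2, Q = 63.5.
ΔP = 380.2 - 405.2 = -25.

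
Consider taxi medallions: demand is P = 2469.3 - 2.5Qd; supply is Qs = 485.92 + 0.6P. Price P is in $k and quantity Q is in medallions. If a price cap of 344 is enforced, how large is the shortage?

Inverting to quantity form: Qd = 987.72 - 0.4P.
With P fixed at 344, quantity demanded is 850.12 and quantity supplied is 692.32.
Shortage = Qd - Qs = 850.12 - 692.32 = 157.8.

Shortage = 157.8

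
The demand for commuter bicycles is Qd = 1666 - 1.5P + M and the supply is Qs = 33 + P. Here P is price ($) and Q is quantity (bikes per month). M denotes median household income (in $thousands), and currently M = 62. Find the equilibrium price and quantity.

With M = 62, demand is Qd = 1728 - 1.5P.
The market clears where 1728 - 1.5P = 33 + P. Rearranging, 2.5P = 1695, hence P* = 678.
Substitute back: Q* = 1728 - 1.5(678) = 711.

P* = 678, Q* = 711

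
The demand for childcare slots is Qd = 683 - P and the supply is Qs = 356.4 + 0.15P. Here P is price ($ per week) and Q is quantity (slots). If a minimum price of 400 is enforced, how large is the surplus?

Evaluating both curves at the floor price 400 gives Qd = 283, Qs = 416.4.
Surplus = Qs - Qd = 416.4 - 283 = 133.4.

Surplus = 133.4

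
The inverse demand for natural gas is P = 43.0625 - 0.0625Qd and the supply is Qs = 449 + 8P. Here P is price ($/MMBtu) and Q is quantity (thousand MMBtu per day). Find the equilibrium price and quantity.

P* = 10, Q* = 529

In direct form, Qd = 689 - 16P.
Equating demand and supply, 689 - 16P = 449 + 8P gives 24P = 240, so P* = 10.
Then Q* = 689 - 16(10) = 529.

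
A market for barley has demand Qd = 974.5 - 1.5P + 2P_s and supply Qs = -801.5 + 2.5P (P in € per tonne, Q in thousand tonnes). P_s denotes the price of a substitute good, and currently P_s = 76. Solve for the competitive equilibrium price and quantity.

With P_s = 76, demand is Qd = 1126.5 - 1.5P.
At equilibrium Qd = Qs, so 1126.5 - 1.5P = -801.5 + 2.5P; collecting terms, 1928 = 4P and P* = 482.
From the demand curve, Q* = 1126.5 - 1.5(482) = 403.5.

P* = 482, Q* = 403.5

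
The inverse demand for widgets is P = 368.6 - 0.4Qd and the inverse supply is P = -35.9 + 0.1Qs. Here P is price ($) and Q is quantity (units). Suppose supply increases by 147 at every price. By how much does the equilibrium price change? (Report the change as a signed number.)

ΔP = -11.76

Rewriting in direct form: Qd = 921.5 - 2.5P and Qs = 359 + 10P.
Set Qd = Qs: 921.5 - 2.5P = 359 + 10P, so 562.5 = 12.5P and P* = 45.
From the demand curve, Q* = 921.5 - 2.5(45) = 809.
After the shift, supply is Qs = 506 + 10P.
New equilibrium: 415.5 = 12.5P, so P = 33.24 and Q = 838.4.
ΔP = 33.24 - 45 = -11.76.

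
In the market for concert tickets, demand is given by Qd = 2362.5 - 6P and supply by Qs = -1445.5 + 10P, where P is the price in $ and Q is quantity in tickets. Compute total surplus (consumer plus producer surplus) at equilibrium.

Total surplus = 116438.7

At equilibrium Qd = Qs, so 2362.5 - 6P = -1445.5 + 10P; collecting terms, 3808 = 16P and P* = 238.
From the demand curve, Q* = 2362.5 - 6(238) = 934.5.
Demand choke price = 393.75; supply choke price = 144.55. CS = ½(393.75 - 238)(934.5) = 72774.1875; PS = ½(238 - 144.55)(934.5) = 43664.5125. Total surplus = 116438.7.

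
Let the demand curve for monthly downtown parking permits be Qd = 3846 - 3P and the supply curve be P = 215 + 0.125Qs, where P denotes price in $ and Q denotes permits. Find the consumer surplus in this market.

Consumer surplus = 903264

Rewriting in direct form: Qs = -1720 + 8P.
Equating demand and supply, 3846 - 3P = -1720 + 8P gives 11P = 5566, so P* = 506.
From the demand curve, Q* = 3846 - 3(506) = 2328.
Demand choke price (Qd = 0): P = 3846/3 = 1282. Consumer surplus = ½ × (1282 - 506) × 2328 = 903264.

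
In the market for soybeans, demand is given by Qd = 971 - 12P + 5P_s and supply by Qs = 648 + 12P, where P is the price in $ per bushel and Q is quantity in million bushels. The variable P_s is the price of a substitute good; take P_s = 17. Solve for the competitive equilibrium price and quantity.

P* = 17, Q* = 852

With P_s = 17, demand is Qd = 1056 - 12P.
At equilibrium Qd = Qs, so 1056 - 12P = 648 + 12P; collecting terms, 408 = 24P and P* = 17.
Then Q* = 1056 - 12(17) = 852.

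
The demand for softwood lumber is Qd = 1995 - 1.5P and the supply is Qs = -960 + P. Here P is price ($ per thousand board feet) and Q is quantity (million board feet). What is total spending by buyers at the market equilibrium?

Set Qd = Qs: 1995 - 1.5P = -960 + P, so 2955 = 2.5P and P* = 1182.
Then Q* = 1995 - 1.5(1182) = 222.
Total spending by buyers = P* × Q* = 1182 × 222 = 262404.

Total spending by buyers = 262404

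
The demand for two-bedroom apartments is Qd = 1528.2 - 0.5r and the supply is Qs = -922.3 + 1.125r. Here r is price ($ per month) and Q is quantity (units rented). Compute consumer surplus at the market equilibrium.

Consumer surplus = 599385.64

At equilibrium Qd = Qs, so 1528.2 - 0.5r = -922.3 + 1.125r; collecting terms, 2450.5 = 1.625r and r* = 1508.
Substitute back: Q* = 1528.2 - 0.5(1508) = 774.2.
Demand choke price (Qd = 0): r = 1528.2/0.5 = 3056.4. Consumer surplus = ½ × (3056.4 - 1508) × 774.2 = 599385.64.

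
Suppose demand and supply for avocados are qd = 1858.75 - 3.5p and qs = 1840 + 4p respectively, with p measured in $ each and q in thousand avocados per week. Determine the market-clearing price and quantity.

Equating demand and supply, 1858.75 - 3.5p = 1840 + 4p gives 7.5p = 18.75, so p* = 2.5.
Plugging p* into demand: q* = 1858.75 - 3.5(2.5) = 1850.

p* = 2.5, q* = 1850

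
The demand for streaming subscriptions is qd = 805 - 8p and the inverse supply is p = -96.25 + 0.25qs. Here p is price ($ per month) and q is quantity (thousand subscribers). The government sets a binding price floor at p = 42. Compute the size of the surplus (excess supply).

Surplus = 84

Rewriting in direct form: qs = 385 + 4p.
At p = 42: qd = 469 and qs = 553.
Surplus = qs - qd = 553 - 469 = 84.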